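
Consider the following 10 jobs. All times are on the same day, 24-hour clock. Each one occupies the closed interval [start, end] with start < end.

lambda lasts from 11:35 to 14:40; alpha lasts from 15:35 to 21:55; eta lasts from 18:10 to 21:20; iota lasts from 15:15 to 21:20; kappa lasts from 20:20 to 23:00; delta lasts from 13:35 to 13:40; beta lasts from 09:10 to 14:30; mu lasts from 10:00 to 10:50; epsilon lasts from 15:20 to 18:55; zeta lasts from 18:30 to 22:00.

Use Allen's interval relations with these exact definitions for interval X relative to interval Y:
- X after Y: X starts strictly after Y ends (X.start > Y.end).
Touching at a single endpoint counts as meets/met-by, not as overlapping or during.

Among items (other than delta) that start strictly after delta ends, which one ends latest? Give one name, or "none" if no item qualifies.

Target delta = [13:35, 13:40].
alpha [15:35, 21:55] → after → candidate.
beta [09:10, 14:30] → contains → excluded.
epsilon [15:20, 18:55] → after → candidate.
eta [18:10, 21:20] → after → candidate.
iota [15:15, 21:20] → after → candidate.
kappa [20:20, 23:00] → after → candidate.
lambda [11:35, 14:40] → contains → excluded.
mu [10:00, 10:50] → before → excluded.
zeta [18:30, 22:00] → after → candidate.
Among candidates, latest end is 23:00 → kappa.

kappa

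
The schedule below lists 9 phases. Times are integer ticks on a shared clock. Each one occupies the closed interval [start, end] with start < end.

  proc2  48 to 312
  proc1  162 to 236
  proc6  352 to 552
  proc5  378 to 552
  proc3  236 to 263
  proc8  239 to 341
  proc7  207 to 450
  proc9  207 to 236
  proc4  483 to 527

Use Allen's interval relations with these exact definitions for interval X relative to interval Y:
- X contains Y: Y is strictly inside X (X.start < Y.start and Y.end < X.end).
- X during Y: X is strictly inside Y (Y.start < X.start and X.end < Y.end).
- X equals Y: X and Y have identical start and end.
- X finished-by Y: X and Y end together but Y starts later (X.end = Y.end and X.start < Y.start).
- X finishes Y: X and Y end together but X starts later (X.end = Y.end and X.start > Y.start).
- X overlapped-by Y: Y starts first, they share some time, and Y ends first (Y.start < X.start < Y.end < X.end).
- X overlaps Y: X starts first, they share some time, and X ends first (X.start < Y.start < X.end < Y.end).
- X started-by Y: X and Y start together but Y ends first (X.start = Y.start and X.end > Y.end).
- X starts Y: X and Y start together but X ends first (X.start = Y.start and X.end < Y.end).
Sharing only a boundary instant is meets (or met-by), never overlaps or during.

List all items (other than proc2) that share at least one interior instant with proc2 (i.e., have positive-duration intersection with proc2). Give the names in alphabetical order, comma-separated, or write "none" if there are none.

proc1, proc3, proc7, proc8, proc9

Target proc2 = [48, 312].
proc1 [162, 236] → during → yes.
proc3 [236, 263] → during → yes.
proc4 [483, 527] → after → no.
proc5 [378, 552] → after → no.
proc6 [352, 552] → after → no.
proc7 [207, 450] → overlapped-by → yes.
proc8 [239, 341] → overlapped-by → yes.
proc9 [207, 236] → during → yes.
Result: proc1, proc3, proc7, proc8, proc9.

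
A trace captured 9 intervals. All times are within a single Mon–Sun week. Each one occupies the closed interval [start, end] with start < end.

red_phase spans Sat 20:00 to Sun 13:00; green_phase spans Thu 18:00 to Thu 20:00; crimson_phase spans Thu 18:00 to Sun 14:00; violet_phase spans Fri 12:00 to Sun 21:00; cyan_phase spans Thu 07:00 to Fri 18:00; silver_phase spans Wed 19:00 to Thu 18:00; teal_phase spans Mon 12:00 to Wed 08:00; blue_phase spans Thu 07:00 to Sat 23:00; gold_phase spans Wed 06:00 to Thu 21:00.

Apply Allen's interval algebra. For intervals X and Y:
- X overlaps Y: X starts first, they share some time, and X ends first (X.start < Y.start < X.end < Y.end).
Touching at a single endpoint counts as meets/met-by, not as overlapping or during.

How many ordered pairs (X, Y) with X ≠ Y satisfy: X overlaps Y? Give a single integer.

Checking all 72 ordered pairs for relation 'overlaps'; matching pairs in alphabetical order:
(blue_phase, crimson_phase): blue_phase overlaps crimson_phase ✓
(blue_phase, red_phase): blue_phase overlaps red_phase ✓
(blue_phase, violet_phase): blue_phase overlaps violet_phase ✓
(crimson_phase, violet_phase): crimson_phase overlaps violet_phase ✓
(cyan_phase, crimson_phase): cyan_phase overlaps crimson_phase ✓
(cyan_phase, violet_phase): cyan_phase overlaps violet_phase ✓
(gold_phase, blue_phase): gold_phase overlaps blue_phase ✓
(gold_phase, crimson_phase): gold_phase overlaps crimson_phase ✓
(gold_phase, cyan_phase): gold_phase overlaps cyan_phase ✓
(silver_phase, blue_phase): silver_phase overlaps blue_phase ✓
(silver_phase, cyan_phase): silver_phase overlaps cyan_phase ✓
(teal_phase, gold_phase): teal_phase overlaps gold_phase ✓
Count: 12.

12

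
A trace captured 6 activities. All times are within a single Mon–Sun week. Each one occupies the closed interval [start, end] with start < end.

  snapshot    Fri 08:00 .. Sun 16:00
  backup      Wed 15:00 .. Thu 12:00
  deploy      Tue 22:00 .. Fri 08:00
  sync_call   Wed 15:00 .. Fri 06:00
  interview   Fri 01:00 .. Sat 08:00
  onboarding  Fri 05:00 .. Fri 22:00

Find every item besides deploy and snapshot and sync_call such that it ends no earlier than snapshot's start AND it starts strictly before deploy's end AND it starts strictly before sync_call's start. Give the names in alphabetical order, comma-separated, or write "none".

none

Conditions: its end is no earlier than snapshot's start (X.end >= Fri 08:00) AND its start is strictly before deploy's end (X.start < Fri 08:00) AND its start is strictly before sync_call's start (X.start < Wed 15:00).
backup: end Thu 12:00 >= Fri 08:00? ✗; start Wed 15:00 < Fri 08:00? ✓; start Wed 15:00 < Wed 15:00? ✗ → no.
interview: end Sat 08:00 >= Fri 08:00? ✓; start Fri 01:00 < Fri 08:00? ✓; start Fri 01:00 < Wed 15:00? ✗ → no.
onboarding: end Fri 22:00 >= Fri 08:00? ✓; start Fri 05:00 < Fri 08:00? ✓; start Fri 05:00 < Wed 15:00? ✗ → no.
Result: none.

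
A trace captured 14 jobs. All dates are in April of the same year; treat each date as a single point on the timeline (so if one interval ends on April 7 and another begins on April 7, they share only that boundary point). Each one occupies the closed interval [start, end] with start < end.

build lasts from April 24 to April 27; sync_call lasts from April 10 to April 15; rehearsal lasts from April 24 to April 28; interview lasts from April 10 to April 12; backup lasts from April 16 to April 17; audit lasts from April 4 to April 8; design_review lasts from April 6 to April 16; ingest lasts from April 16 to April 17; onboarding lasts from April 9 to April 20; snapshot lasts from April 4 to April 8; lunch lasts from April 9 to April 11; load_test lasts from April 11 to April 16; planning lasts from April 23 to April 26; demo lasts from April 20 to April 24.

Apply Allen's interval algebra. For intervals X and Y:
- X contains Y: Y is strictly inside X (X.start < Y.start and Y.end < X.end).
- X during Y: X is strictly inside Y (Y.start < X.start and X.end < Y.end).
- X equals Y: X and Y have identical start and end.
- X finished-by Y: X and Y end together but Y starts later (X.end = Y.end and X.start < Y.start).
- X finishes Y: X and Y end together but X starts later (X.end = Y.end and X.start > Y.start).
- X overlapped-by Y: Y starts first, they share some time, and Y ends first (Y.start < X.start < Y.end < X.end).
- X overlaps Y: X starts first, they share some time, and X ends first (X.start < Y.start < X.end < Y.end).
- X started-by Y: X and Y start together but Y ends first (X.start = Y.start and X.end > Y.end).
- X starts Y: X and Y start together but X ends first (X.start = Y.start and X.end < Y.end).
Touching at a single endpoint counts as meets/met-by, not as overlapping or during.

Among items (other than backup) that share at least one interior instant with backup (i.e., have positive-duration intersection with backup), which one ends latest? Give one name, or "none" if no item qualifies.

onboarding

Target backup = [April 16, April 17].
audit [April 4, April 8] → before → excluded.
build [April 24, April 27] → after → excluded.
demo [April 20, April 24] → after → excluded.
design_review [April 6, April 16] → meets → excluded.
ingest [April 16, April 17] → equals → candidate.
interview [April 10, April 12] → before → excluded.
load_test [April 11, April 16] → meets → excluded.
lunch [April 9, April 11] → before → excluded.
onboarding [April 9, April 20] → contains → candidate.
planning [April 23, April 26] → after → excluded.
rehearsal [April 24, April 28] → after → excluded.
snapshot [April 4, April 8] → before → excluded.
sync_call [April 10, April 15] → before → excluded.
Among candidates, latest end is April 20 → onboarding.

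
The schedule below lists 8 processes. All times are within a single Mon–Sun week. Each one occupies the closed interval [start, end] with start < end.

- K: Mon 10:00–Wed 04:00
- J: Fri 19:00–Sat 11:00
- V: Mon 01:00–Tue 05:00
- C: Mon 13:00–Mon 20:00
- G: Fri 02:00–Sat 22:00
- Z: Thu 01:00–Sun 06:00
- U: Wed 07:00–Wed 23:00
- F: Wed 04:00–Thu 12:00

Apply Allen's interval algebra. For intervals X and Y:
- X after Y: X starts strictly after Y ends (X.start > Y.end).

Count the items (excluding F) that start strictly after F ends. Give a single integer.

Target F = [Wed 04:00, Thu 12:00].
C [Mon 13:00, Mon 20:00] → before → no.
G [Fri 02:00, Sat 22:00] → after → counts.
J [Fri 19:00, Sat 11:00] → after → counts.
K [Mon 10:00, Wed 04:00] → meets → no.
U [Wed 07:00, Wed 23:00] → during → no.
V [Mon 01:00, Tue 05:00] → before → no.
Z [Thu 01:00, Sun 06:00] → overlapped-by → no.
Total: 2.

2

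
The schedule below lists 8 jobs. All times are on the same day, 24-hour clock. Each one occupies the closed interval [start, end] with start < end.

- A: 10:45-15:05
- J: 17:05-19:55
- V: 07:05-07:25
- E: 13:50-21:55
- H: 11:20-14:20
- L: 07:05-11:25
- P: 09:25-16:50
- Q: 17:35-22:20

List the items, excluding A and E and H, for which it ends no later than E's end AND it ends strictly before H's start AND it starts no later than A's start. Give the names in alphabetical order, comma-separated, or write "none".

Conditions: its end is no later than E's end (X.end <= 21:55) AND its end is strictly before H's start (X.end < 11:20) AND its start is no later than A's start (X.start <= 10:45).
J: end 19:55 <= 21:55? ✓; end 19:55 < 11:20? ✗; start 17:05 <= 10:45? ✗ → no.
L: end 11:25 <= 21:55? ✓; end 11:25 < 11:20? ✗; start 07:05 <= 10:45? ✓ → no.
P: end 16:50 <= 21:55? ✓; end 16:50 < 11:20? ✗; start 09:25 <= 10:45? ✓ → no.
Q: end 22:20 <= 21:55? ✗; end 22:20 < 11:20? ✗; start 17:35 <= 10:45? ✗ → no.
V: end 07:25 <= 21:55? ✓; end 07:25 < 11:20? ✓; start 07:05 <= 10:45? ✓ → yes.
Result: V.

V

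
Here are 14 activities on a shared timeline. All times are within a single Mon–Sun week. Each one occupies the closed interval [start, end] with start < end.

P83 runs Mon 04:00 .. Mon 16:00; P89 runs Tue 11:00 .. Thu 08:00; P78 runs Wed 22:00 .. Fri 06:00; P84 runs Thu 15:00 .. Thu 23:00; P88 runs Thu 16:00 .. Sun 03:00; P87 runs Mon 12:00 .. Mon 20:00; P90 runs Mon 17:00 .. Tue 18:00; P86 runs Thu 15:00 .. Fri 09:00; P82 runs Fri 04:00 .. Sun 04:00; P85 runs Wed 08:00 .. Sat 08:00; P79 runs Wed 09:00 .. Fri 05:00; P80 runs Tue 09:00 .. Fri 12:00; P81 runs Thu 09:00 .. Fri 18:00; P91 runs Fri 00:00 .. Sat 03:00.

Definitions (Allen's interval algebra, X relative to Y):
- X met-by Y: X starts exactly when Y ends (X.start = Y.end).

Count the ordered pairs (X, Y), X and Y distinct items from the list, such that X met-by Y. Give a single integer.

Checking all 182 ordered pairs for relation 'met-by'; matching pairs in alphabetical order:
No pair satisfies it.
Count: 0.

0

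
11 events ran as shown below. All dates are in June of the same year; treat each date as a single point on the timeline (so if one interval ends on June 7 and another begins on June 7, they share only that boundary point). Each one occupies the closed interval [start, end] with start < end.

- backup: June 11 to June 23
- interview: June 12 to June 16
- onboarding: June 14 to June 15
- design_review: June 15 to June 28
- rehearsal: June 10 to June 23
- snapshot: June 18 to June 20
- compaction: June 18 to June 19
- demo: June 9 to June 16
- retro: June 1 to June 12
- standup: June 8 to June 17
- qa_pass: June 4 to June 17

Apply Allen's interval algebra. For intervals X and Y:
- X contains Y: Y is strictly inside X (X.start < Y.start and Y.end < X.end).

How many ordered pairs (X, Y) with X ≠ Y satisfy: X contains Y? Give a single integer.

Checking all 110 ordered pairs for relation 'contains'; matching pairs in alphabetical order:
(backup, compaction): backup contains compaction ✓
(backup, interview): backup contains interview ✓
(backup, onboarding): backup contains onboarding ✓
(backup, snapshot): backup contains snapshot ✓
(demo, onboarding): demo contains onboarding ✓
(design_review, compaction): design_review contains compaction ✓
(design_review, snapshot): design_review contains snapshot ✓
(interview, onboarding): interview contains onboarding ✓
(qa_pass, demo): qa_pass contains demo ✓
(qa_pass, interview): qa_pass contains interview ✓
(qa_pass, onboarding): qa_pass contains onboarding ✓
(rehearsal, compaction): rehearsal contains compaction ✓
(rehearsal, interview): rehearsal contains interview ✓
(rehearsal, onboarding): rehearsal contains onboarding ✓
(rehearsal, snapshot): rehearsal contains snapshot ✓
(standup, demo): standup contains demo ✓
(standup, interview): standup contains interview ✓
(standup, onboarding): standup contains onboarding ✓
Count: 18.

18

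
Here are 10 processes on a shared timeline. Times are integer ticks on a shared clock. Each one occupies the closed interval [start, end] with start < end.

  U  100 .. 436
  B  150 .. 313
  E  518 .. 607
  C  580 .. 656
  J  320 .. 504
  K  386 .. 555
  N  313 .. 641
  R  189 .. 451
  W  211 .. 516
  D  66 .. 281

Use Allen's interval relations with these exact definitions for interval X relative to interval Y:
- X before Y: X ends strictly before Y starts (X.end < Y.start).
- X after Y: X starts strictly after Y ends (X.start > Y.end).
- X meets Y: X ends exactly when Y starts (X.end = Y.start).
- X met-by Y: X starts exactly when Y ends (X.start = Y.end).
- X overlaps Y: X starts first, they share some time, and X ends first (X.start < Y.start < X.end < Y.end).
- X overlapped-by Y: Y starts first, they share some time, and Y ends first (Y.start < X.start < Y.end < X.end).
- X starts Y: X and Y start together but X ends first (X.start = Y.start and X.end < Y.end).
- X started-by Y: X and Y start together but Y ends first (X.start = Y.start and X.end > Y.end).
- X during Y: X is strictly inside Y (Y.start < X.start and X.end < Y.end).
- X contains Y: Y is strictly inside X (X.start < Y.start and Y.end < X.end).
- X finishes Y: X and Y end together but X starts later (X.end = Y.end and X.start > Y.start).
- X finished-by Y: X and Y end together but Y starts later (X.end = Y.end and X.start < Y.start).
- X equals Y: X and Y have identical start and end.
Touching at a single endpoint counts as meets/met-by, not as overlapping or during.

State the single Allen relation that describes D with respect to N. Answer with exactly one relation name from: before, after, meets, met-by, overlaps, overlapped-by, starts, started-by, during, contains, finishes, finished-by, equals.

before

D = [66, 281]; N = [313, 641].
Compare endpoints: D.start < N.start, D.start < N.end, D.end < N.start, D.end < N.end.
That pattern is 'before'.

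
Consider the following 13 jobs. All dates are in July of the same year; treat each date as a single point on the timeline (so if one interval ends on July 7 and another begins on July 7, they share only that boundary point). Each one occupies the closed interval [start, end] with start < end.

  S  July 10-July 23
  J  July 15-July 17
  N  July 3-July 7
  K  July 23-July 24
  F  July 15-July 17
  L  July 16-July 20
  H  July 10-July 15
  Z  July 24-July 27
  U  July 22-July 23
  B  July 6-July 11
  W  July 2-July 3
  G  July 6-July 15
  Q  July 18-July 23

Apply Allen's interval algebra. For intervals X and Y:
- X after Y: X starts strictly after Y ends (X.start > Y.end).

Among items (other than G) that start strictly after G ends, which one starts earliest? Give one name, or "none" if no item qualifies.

L

Target G = [July 6, July 15].
B [July 6, July 11] → starts → excluded.
F [July 15, July 17] → met-by → excluded.
H [July 10, July 15] → finishes → excluded.
J [July 15, July 17] → met-by → excluded.
K [July 23, July 24] → after → candidate.
L [July 16, July 20] → after → candidate.
N [July 3, July 7] → overlaps → excluded.
Q [July 18, July 23] → after → candidate.
S [July 10, July 23] → overlapped-by → excluded.
U [July 22, July 23] → after → candidate.
W [July 2, July 3] → before → excluded.
Z [July 24, July 27] → after → candidate.
Among candidates, earliest start is July 16 → L.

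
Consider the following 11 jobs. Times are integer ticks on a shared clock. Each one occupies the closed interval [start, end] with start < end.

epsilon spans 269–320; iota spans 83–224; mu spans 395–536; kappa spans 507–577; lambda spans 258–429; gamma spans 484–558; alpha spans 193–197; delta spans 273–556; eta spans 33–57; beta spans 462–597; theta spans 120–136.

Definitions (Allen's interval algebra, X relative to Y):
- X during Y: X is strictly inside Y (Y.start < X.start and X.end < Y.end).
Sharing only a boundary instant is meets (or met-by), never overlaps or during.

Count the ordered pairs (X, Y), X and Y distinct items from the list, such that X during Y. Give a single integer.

6

Checking all 110 ordered pairs for relation 'during'; matching pairs in alphabetical order:
(alpha, iota): alpha during iota ✓
(epsilon, lambda): epsilon during lambda ✓
(gamma, beta): gamma during beta ✓
(kappa, beta): kappa during beta ✓
(mu, delta): mu during delta ✓
(theta, iota): theta during iota ✓
Count: 6.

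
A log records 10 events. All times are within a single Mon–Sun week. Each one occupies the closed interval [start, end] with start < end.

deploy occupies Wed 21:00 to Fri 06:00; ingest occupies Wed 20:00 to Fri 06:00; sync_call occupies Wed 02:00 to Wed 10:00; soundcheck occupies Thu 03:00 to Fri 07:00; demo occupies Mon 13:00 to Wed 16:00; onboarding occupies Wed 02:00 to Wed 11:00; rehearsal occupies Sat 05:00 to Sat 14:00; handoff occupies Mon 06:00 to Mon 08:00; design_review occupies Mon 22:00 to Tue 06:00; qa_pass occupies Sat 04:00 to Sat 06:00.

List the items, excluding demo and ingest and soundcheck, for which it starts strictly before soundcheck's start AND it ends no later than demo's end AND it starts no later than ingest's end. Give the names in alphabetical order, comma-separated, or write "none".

Conditions: its start is strictly before soundcheck's start (X.start < Thu 03:00) AND its end is no later than demo's end (X.end <= Wed 16:00) AND its start is no later than ingest's end (X.start <= Fri 06:00).
deploy: start Wed 21:00 < Thu 03:00? ✓; end Fri 06:00 <= Wed 16:00? ✗; start Wed 21:00 <= Fri 06:00? ✓ → no.
design_review: start Mon 22:00 < Thu 03:00? ✓; end Tue 06:00 <= Wed 16:00? ✓; start Mon 22:00 <= Fri 06:00? ✓ → yes.
handoff: start Mon 06:00 < Thu 03:00? ✓; end Mon 08:00 <= Wed 16:00? ✓; start Mon 06:00 <= Fri 06:00? ✓ → yes.
onboarding: start Wed 02:00 < Thu 03:00? ✓; end Wed 11:00 <= Wed 16:00? ✓; start Wed 02:00 <= Fri 06:00? ✓ → yes.
qa_pass: start Sat 04:00 < Thu 03:00? ✗; end Sat 06:00 <= Wed 16:00? ✗; start Sat 04:00 <= Fri 06:00? ✗ → no.
rehearsal: start Sat 05:00 < Thu 03:00? ✗; end Sat 14:00 <= Wed 16:00? ✗; start Sat 05:00 <= Fri 06:00? ✗ → no.
sync_call: start Wed 02:00 < Thu 03:00? ✓; end Wed 10:00 <= Wed 16:00? ✓; start Wed 02:00 <= Fri 06:00? ✓ → yes.
Result: design_review, handoff, onboarding, sync_call.

design_review, handoff, onboarding, sync_call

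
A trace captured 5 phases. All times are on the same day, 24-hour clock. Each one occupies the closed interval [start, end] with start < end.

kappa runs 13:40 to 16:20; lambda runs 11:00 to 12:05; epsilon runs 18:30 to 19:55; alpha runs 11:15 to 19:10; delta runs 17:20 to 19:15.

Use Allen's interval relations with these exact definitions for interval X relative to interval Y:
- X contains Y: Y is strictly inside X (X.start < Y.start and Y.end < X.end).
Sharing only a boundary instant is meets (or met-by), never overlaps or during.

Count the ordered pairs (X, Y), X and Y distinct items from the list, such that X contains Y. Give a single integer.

Checking all 20 ordered pairs for relation 'contains'; matching pairs in alphabetical order:
(alpha, kappa): alpha contains kappa ✓
Count: 1.

1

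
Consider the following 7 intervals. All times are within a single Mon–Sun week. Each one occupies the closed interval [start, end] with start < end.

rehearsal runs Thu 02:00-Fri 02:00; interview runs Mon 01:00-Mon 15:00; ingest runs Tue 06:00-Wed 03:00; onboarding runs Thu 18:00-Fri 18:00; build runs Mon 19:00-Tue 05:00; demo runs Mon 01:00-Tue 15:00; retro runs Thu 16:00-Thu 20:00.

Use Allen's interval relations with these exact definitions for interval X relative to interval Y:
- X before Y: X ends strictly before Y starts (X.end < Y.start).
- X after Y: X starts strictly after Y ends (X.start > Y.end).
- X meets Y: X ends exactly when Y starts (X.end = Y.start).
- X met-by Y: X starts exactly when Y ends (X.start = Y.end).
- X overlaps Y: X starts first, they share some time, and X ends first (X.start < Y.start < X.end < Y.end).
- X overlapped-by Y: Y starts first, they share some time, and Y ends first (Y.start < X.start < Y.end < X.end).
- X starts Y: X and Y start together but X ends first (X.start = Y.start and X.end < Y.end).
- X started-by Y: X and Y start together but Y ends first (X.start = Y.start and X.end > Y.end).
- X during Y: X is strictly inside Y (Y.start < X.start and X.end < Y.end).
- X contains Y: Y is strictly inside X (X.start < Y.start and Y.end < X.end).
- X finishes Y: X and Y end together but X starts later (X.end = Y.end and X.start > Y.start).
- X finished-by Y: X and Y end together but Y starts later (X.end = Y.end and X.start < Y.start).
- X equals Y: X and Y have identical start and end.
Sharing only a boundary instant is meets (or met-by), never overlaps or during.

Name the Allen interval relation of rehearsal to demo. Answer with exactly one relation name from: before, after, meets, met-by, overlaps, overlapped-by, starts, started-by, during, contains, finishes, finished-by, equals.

after

rehearsal = [Thu 02:00, Fri 02:00]; demo = [Mon 01:00, Tue 15:00].
Compare endpoints: rehearsal.start > demo.start, rehearsal.start > demo.end, rehearsal.end > demo.start, rehearsal.end > demo.end.
That pattern is 'after'.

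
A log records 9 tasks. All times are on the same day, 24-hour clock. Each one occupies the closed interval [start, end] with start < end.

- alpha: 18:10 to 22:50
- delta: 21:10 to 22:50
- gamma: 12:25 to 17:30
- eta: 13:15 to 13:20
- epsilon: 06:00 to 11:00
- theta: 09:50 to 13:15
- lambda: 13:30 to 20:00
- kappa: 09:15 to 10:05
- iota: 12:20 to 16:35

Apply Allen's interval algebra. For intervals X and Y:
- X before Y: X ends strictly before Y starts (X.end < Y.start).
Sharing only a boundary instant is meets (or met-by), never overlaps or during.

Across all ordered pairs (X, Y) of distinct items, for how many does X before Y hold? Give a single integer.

23

Checking all 72 ordered pairs for relation 'before'; matching pairs in alphabetical order:
(epsilon, alpha): epsilon before alpha ✓
(epsilon, delta): epsilon before delta ✓
(epsilon, eta): epsilon before eta ✓
(epsilon, gamma): epsilon before gamma ✓
(epsilon, iota): epsilon before iota ✓
(epsilon, lambda): epsilon before lambda ✓
(eta, alpha): eta before alpha ✓
(eta, delta): eta before delta ✓
(eta, lambda): eta before lambda ✓
(gamma, alpha): gamma before alpha ✓
(gamma, delta): gamma before delta ✓
(iota, alpha): iota before alpha ✓
(iota, delta): iota before delta ✓
(kappa, alpha): kappa before alpha ✓
(kappa, delta): kappa before delta ✓
(kappa, eta): kappa before eta ✓
(kappa, gamma): kappa before gamma ✓
(kappa, iota): kappa before iota ✓
(kappa, lambda): kappa before lambda ✓
(lambda, delta): lambda before delta ✓
(theta, alpha): theta before alpha ✓
(theta, delta): theta before delta ✓
(theta, lambda): theta before lambda ✓
Count: 23.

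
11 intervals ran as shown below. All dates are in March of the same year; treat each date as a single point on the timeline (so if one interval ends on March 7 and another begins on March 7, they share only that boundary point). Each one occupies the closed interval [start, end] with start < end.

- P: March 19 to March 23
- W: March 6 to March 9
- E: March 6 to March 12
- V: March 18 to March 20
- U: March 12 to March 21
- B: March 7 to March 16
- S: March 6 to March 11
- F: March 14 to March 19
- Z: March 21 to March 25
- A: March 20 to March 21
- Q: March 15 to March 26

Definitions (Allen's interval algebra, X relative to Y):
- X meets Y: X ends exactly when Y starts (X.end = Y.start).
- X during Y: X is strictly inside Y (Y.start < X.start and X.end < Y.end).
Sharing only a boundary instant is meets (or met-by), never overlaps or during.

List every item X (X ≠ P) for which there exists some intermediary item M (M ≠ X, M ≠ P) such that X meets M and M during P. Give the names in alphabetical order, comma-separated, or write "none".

V

Target P = [March 19, March 23].
Intermediaries M with M during P: A.
Via A — items with X meets A: V.
Union: V.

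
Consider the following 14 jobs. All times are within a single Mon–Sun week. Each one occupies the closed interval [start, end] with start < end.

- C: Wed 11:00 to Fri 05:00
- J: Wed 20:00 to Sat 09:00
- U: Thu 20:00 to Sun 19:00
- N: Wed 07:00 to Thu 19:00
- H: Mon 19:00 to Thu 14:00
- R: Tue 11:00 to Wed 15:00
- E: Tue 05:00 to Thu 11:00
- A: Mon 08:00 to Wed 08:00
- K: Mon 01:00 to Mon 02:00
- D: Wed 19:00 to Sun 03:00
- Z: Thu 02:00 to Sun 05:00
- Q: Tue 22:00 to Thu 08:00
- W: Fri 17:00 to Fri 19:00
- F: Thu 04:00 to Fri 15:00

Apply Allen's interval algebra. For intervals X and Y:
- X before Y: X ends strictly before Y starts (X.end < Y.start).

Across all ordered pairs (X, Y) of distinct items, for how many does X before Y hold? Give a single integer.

Checking all 182 ordered pairs for relation 'before'; matching pairs in alphabetical order:
(A, C): A before C ✓
(A, D): A before D ✓
(A, F): A before F ✓
(A, J): A before J ✓
(A, U): A before U ✓
(A, W): A before W ✓
(A, Z): A before Z ✓
(C, W): C before W ✓
(E, U): E before U ✓
(E, W): E before W ✓
(F, W): F before W ✓
(H, U): H before U ✓
(H, W): H before W ✓
(K, A): K before A ✓
(K, C): K before C ✓
(K, D): K before D ✓
(K, E): K before E ✓
(K, F): K before F ✓
(K, H): K before H ✓
(K, J): K before J ✓
(K, N): K before N ✓
(K, Q): K before Q ✓
(K, R): K before R ✓
(K, U): K before U ✓
... plus 12 further pairs not listed.
Count: 36.

36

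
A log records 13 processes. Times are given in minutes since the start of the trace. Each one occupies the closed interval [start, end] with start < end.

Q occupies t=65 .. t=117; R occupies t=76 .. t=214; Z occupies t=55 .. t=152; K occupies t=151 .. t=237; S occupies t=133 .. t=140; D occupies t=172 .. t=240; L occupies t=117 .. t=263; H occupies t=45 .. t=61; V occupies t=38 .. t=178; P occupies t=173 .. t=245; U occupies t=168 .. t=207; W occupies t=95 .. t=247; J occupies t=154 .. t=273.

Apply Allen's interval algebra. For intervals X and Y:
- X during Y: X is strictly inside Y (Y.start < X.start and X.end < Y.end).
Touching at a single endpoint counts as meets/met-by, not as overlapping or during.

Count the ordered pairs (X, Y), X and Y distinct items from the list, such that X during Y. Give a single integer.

22

Checking all 156 ordered pairs for relation 'during'; matching pairs in alphabetical order:
(D, J): D during J ✓
(D, L): D during L ✓
(D, W): D during W ✓
(H, V): H during V ✓
(K, L): K during L ✓
(K, W): K during W ✓
(P, J): P during J ✓
(P, L): P during L ✓
(P, W): P during W ✓
(Q, V): Q during V ✓
(Q, Z): Q during Z ✓
(S, L): S during L ✓
(S, R): S during R ✓
(S, V): S during V ✓
(S, W): S during W ✓
(S, Z): S during Z ✓
(U, J): U during J ✓
(U, K): U during K ✓
(U, L): U during L ✓
(U, R): U during R ✓
(U, W): U during W ✓
(Z, V): Z during V ✓
Count: 22.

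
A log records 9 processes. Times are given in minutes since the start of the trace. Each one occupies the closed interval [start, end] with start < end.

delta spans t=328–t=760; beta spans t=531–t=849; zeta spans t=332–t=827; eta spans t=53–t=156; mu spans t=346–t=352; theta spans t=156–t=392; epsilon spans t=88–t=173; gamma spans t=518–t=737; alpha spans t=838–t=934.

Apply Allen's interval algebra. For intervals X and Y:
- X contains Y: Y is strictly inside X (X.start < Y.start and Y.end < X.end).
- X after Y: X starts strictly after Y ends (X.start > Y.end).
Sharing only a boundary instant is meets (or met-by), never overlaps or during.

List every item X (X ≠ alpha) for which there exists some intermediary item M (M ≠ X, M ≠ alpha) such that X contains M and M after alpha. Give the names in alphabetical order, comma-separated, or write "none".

Target alpha = [t=838, t=934].
Intermediaries M with M after alpha: none.
Union: none.

none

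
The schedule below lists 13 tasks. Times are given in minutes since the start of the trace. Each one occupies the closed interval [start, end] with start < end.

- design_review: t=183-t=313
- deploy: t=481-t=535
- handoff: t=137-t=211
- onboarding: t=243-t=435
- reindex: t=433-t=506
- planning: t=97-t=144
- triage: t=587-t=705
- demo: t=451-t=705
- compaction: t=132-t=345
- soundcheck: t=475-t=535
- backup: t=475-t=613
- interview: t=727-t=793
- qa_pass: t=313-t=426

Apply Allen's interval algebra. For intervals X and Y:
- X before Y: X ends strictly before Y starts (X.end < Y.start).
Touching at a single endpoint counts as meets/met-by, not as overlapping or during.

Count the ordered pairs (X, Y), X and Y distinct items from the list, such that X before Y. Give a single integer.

Checking all 156 ordered pairs for relation 'before'; matching pairs in alphabetical order:
(backup, interview): backup before interview ✓
(compaction, backup): compaction before backup ✓
(compaction, demo): compaction before demo ✓
(compaction, deploy): compaction before deploy ✓
(compaction, interview): compaction before interview ✓
(compaction, reindex): compaction before reindex ✓
(compaction, soundcheck): compaction before soundcheck ✓
(compaction, triage): compaction before triage ✓
(demo, interview): demo before interview ✓
(deploy, interview): deploy before interview ✓
(deploy, triage): deploy before triage ✓
(design_review, backup): design_review before backup ✓
(design_review, demo): design_review before demo ✓
(design_review, deploy): design_review before deploy ✓
(design_review, interview): design_review before interview ✓
(design_review, reindex): design_review before reindex ✓
(design_review, soundcheck): design_review before soundcheck ✓
(design_review, triage): design_review before triage ✓
(handoff, backup): handoff before backup ✓
(handoff, demo): handoff before demo ✓
(handoff, deploy): handoff before deploy ✓
(handoff, interview): handoff before interview ✓
(handoff, onboarding): handoff before onboarding ✓
(handoff, qa_pass): handoff before qa_pass ✓
... plus 31 further pairs not listed.
Count: 55.

55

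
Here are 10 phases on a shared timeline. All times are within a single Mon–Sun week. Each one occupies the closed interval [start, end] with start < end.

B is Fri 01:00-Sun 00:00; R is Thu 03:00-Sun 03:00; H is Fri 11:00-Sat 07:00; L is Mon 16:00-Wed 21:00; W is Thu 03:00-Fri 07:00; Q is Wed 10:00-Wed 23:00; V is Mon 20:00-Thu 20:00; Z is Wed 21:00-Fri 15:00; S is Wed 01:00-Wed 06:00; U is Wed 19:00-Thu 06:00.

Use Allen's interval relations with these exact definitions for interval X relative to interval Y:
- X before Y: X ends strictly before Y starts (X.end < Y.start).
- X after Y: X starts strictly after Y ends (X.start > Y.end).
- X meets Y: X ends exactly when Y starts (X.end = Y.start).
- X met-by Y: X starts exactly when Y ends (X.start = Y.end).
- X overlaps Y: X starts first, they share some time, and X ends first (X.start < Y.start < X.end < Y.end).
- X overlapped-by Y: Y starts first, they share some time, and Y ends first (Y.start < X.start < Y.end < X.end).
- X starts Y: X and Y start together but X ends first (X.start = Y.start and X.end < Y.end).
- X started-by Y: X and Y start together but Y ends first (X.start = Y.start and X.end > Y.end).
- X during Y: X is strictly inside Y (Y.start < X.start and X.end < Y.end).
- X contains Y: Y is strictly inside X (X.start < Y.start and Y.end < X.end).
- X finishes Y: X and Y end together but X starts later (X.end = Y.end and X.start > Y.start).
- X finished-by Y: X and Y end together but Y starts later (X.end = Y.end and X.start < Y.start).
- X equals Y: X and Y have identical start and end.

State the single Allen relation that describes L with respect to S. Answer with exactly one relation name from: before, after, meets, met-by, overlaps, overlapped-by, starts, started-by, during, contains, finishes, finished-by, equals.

L = [Mon 16:00, Wed 21:00]; S = [Wed 01:00, Wed 06:00].
Compare endpoints: L.start < S.start, L.start < S.end, L.end > S.start, L.end > S.end.
That pattern is 'contains'.

contains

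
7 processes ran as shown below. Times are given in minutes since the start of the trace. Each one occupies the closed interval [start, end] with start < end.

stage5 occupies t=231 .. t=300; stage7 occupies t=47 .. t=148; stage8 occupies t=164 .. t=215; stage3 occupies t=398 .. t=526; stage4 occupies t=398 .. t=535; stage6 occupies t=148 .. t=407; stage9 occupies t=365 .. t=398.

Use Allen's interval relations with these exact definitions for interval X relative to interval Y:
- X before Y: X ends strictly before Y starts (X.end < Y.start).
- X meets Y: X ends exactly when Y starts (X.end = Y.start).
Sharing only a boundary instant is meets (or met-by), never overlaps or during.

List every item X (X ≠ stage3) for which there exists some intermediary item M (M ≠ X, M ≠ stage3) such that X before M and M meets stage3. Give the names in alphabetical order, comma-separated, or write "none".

stage5, stage7, stage8

Target stage3 = [t=398, t=526].
Intermediaries M with M meets stage3: stage9.
Via stage9 — items with X before stage9: stage5, stage7, stage8.
Union: stage5, stage7, stage8.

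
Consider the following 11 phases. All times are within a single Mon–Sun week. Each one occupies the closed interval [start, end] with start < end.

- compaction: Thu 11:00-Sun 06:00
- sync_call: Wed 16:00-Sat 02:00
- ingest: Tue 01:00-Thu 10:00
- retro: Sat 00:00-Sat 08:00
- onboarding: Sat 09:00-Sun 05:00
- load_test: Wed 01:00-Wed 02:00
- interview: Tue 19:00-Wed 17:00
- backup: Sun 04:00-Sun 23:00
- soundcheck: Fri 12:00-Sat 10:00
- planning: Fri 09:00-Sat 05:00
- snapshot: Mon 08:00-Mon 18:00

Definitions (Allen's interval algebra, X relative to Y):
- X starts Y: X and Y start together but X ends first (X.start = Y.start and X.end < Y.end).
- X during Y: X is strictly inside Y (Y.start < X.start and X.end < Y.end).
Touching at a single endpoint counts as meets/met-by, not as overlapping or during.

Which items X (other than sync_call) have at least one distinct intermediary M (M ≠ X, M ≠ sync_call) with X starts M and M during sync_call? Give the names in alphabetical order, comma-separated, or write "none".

Target sync_call = [Wed 16:00, Sat 02:00].
Intermediaries M with M during sync_call: none.
Union: none.

none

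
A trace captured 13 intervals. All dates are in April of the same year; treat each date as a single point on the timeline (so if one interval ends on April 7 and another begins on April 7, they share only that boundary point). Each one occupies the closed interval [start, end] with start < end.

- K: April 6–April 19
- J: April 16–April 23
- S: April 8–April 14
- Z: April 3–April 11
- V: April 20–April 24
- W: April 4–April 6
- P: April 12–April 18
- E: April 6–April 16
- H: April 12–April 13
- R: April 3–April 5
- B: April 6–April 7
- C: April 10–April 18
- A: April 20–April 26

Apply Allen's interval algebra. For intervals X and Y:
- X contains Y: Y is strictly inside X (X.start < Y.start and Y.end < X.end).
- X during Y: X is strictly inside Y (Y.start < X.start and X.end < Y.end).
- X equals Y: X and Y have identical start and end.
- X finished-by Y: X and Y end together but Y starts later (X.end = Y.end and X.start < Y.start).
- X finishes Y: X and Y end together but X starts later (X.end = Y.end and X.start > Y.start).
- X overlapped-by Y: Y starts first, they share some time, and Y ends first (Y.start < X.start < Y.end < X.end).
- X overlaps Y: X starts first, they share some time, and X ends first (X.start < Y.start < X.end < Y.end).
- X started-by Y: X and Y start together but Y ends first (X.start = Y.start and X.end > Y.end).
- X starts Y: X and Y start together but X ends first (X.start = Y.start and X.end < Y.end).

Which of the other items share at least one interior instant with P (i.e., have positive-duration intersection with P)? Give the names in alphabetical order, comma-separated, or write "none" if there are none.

Target P = [April 12, April 18].
A [April 20, April 26] → after → no.
B [April 6, April 7] → before → no.
C [April 10, April 18] → finished-by → yes.
E [April 6, April 16] → overlaps → yes.
H [April 12, April 13] → starts → yes.
J [April 16, April 23] → overlapped-by → yes.
K [April 6, April 19] → contains → yes.
R [April 3, April 5] → before → no.
S [April 8, April 14] → overlaps → yes.
V [April 20, April 24] → after → no.
W [April 4, April 6] → before → no.
Z [April 3, April 11] → before → no.
Result: C, E, H, J, K, S.

C, E, H, J, K, S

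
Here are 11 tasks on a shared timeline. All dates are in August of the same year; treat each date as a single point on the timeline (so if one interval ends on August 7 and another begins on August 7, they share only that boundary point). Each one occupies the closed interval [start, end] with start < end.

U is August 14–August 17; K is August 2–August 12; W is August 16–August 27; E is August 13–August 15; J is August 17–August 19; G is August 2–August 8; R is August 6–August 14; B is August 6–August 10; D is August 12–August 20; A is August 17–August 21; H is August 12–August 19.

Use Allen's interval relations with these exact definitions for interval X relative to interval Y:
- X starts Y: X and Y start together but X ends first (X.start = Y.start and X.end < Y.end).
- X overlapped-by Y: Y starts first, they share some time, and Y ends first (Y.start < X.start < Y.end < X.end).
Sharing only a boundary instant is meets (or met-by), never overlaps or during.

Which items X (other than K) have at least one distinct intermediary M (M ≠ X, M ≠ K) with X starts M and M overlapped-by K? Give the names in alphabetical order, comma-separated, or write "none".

B

Target K = [August 2, August 12].
Intermediaries M with M overlapped-by K: R.
Via R — items with X starts R: B.
Union: B.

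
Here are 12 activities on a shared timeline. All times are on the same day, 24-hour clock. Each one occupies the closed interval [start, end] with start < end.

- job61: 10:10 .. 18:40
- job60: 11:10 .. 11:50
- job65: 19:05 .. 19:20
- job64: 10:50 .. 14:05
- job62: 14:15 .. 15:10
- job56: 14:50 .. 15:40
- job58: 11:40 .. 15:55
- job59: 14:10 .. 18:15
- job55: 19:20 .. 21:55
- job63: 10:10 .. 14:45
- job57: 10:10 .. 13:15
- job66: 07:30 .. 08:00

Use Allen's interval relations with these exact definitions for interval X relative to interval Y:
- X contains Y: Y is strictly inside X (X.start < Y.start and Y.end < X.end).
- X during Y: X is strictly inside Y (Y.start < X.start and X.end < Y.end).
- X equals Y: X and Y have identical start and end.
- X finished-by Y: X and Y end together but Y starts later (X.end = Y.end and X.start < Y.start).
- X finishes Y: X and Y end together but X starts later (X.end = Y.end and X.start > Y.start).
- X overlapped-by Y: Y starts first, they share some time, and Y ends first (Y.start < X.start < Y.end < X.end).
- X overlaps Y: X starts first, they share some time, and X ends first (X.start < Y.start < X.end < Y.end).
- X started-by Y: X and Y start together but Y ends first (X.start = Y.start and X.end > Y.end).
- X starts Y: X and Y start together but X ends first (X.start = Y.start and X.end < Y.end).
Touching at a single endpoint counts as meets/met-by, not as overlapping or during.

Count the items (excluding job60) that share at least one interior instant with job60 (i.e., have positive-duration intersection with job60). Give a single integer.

5

Target job60 = [11:10, 11:50].
job55 [19:20, 21:55] → after → no.
job56 [14:50, 15:40] → after → no.
job57 [10:10, 13:15] → contains → counts.
job58 [11:40, 15:55] → overlapped-by → counts.
job59 [14:10, 18:15] → after → no.
job61 [10:10, 18:40] → contains → counts.
job62 [14:15, 15:10] → after → no.
job63 [10:10, 14:45] → contains → counts.
job64 [10:50, 14:05] → contains → counts.
job65 [19:05, 19:20] → after → no.
job66 [07:30, 08:00] → before → no.
Total: 5.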